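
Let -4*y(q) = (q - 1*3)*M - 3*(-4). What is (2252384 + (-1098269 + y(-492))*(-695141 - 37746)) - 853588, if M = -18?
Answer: 1613086351705/2 ≈ 8.0654e+11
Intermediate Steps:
y(q) = -33/2 + 9*q/2 (y(q) = -((q - 1*3)*(-18) - 3*(-4))/4 = -((q - 3)*(-18) + 12)/4 = -((-3 + q)*(-18) + 12)/4 = -((54 - 18*q) + 12)/4 = -(66 - 18*q)/4 = -33/2 + 9*q/2)
(2252384 + (-1098269 + y(-492))*(-695141 - 37746)) - 853588 = (2252384 + (-1098269 + (-33/2 + (9/2)*(-492)))*(-695141 - 37746)) - 853588 = (2252384 + (-1098269 + (-33/2 - 2214))*(-732887)) - 853588 = (2252384 + (-1098269 - 4461/2)*(-732887)) - 853588 = (2252384 - 2200999/2*(-732887)) - 853588 = (2252384 + 1613083554113/2) - 853588 = 1613088058881/2 - 853588 = 1613086351705/2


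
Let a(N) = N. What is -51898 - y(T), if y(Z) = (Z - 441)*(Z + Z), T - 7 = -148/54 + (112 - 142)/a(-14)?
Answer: -1655072078/35721 ≈ -46333.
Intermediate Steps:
T = 1210/189 (T = 7 + (-148/54 + (112 - 142)/(-14)) = 7 + (-148*1/54 - 30*(-1/14)) = 7 + (-74/27 + 15/7) = 7 - 113/189 = 1210/189 ≈ 6.4021)
y(Z) = 2*Z*(-441 + Z) (y(Z) = (-441 + Z)*(2*Z) = 2*Z*(-441 + Z))
-51898 - y(T) = -51898 - 2*1210*(-441 + 1210/189)/189 = -51898 - 2*1210*(-82139)/(189*189) = -51898 - 1*(-198776380/35721) = -51898 + 198776380/35721 = -1655072078/35721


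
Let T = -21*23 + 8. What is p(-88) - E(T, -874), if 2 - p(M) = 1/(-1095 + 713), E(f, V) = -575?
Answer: 220415/382 ≈ 577.00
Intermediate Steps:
T = -475 (T = -483 + 8 = -475)
p(M) = 765/382 (p(M) = 2 - 1/(-1095 + 713) = 2 - 1/(-382) = 2 - 1*(-1/382) = 2 + 1/382 = 765/382)
p(-88) - E(T, -874) = 765/382 - 1*(-575) = 765/382 + 575 = 220415/382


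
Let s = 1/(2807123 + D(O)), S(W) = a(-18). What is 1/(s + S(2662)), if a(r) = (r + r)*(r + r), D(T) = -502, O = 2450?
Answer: 2806621/3637380817 ≈ 0.00077160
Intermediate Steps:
a(r) = 4*r² (a(r) = (2*r)*(2*r) = 4*r²)
S(W) = 1296 (S(W) = 4*(-18)² = 4*324 = 1296)
s = 1/2806621 (s = 1/(2807123 - 502) = 1/2806621 ≈ 3.5630e-7)
1/(s + S(2662)) = 1/(1/2806621 + 1296) = 1/(3637380817/2806621) = 2806621/3637380817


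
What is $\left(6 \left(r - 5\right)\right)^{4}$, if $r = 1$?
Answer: $331776$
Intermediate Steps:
$\left(6 \left(r - 5\right)\right)^{4} = \left(6 \left(1 - 5\right)\right)^{4} = \left(6 \left(-4\right)\right)^{4} = \left(-24\right)^{4} = 331776$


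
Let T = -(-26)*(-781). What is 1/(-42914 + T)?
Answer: -1/63220 ≈ -1.5818e-5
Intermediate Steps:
T = -20306 (T = -1*20306 = -20306)
1/(-42914 + T) = 1/(-42914 - 20306) = 1/(-63220) = -1/63220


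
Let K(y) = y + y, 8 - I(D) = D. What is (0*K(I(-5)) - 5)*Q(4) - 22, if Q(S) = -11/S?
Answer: -33/4 ≈ -8.2500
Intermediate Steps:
I(D) = 8 - D
K(y) = 2*y
(0*K(I(-5)) - 5)*Q(4) - 22 = (0*(2*(8 - 1*(-5))) - 5)*(-11/4) - 22 = (0*(2*(8 + 5)) - 5)*(-11*¼) - 22 = (0*(2*13) - 5)*(-11/4) - 22 = (0*26 - 5)*(-11/4) - 22 = (0 - 5)*(-11/4) - 22 = -5*(-11/4) - 22 = 55/4 - 22 = -33/4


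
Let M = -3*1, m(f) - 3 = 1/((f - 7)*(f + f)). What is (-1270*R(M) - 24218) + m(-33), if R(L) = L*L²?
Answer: 26598001/2640 ≈ 10075.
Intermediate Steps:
m(f) = 3 + 1/(2*f*(-7 + f)) (m(f) = 3 + 1/((f - 7)*(f + f)) = 3 + 1/((-7 + f)*(2*f)) = 3 + 1/(2*f*(-7 + f)))
M = -3
R(L) = L³
(-1270*R(M) - 24218) + m(-33) = (-1270*(-3)³ - 24218) + (½)*(1 - 42*(-33) + 6*(-33)²)/(-33*(-7 - 33)) = (-1270*(-27) - 24218) + (½)*(-1/33)*(1 + 1386 + 6*1089)/(-40) = (34290 - 24218) + (½)*(-1/33)*(-1/40)*(1 + 1386 + 6534) = 10072 + (½)*(-1/33)*(-1/40)*7921 = 10072 + 7921/2640 = 26598001/2640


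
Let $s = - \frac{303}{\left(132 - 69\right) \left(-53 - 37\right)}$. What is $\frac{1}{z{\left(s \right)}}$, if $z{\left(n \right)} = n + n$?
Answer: $\frac{945}{101} \approx 9.3564$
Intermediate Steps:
$s = \frac{101}{1890}$ ($s = - \frac{303}{63 \left(-90\right)} = - \frac{303}{-5670} = \left(-303\right) \left(- \frac{1}{5670}\right) = \frac{101}{1890} \approx 0.053439$)
$z{\left(n \right)} = 2 n$
$\frac{1}{z{\left(s \right)}} = \frac{1}{2 \cdot \frac{101}{1890}} = \frac{1}{\frac{101}{945}} = \frac{945}{101}$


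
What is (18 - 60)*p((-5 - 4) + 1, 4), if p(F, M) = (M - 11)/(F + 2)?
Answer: -49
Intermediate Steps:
p(F, M) = (-11 + M)/(2 + F)
(18 - 60)*p((-5 - 4) + 1, 4) = (18 - 60)*((-11 + 4)/(2 + ((-5 - 4) + 1))) = -42*(-7)/(2 + (-9 + 1)) = -42*(-7)/(2 - 8) = -42*(-7)/(-6) = -(-7)*(-7) = -42*7/6 = -49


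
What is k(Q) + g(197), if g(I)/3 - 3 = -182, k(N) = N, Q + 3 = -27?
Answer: -567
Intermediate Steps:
Q = -30 (Q = -3 - 27 = -30)
g(I) = -537 (g(I) = 9 + 3*(-182) = 9 - 546 = -537)
k(Q) + g(197) = -30 - 537 = -567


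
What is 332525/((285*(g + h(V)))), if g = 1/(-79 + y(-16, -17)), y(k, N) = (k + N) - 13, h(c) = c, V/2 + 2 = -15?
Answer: -8313125/242307 ≈ -34.308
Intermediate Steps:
V = -34 (V = -4 + 2*(-15) = -4 - 30 = -34)
y(k, N) = -13 + N + k (y(k, N) = (N + k) - 13 = -13 + N + k)
g = -1/125 (g = 1/(-79 + (-13 - 17 - 16)) = 1/(-79 - 46) = 1/(-125) = -1/125 ≈ -0.0080000)
332525/((285*(g + h(V)))) = 332525/((285*(-1/125 - 34))) = 332525/((285*(-4251/125))) = 332525/(-242307/25) = 332525*(-25/242307) = -8313125/242307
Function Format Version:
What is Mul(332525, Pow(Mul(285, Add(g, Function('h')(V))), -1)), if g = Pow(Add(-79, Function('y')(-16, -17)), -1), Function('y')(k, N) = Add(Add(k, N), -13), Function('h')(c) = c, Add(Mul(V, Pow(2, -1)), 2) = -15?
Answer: Rational(-8313125, 242307) ≈ -34.308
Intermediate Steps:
V = -34 (V = Add(-4, Mul(2, -15)) = Add(-4, -30) = -34)
Function('y')(k, N) = Add(-13, N, k) (Function('y')(k, N) = Add(Add(N, k), -13) = Add(-13, N, k))
g = Rational(-1, 125) (g = Pow(Add(-79, Add(-13, -17, -16)), -1) = Pow(Add(-79, -46), -1) = Pow(-125, -1) = Rational(-1, 125) ≈ -0.0080000)
Mul(332525, Pow(Mul(285, Add(g, Function('h')(V))), -1)) = Mul(332525, Pow(Mul(285, Add(Rational(-1, 125), -34)), -1)) = Mul(332525, Pow(Mul(285, Rational(-4251, 125)), -1)) = Mul(332525, Pow(Rational(-242307, 25), -1)) = Mul(332525, Rational(-25, 242307)) = Rational(-8313125, 242307)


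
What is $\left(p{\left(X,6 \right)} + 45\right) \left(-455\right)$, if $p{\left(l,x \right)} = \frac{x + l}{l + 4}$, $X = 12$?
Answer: $- \frac{167895}{8} \approx -20987.0$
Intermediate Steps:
$p{\left(l,x \right)} = \frac{l + x}{4 + l}$
$\left(p{\left(X,6 \right)} + 45\right) \left(-455\right) = \left(\frac{12 + 6}{4 + 12} + 45\right) \left(-455\right) = \left(\frac{1}{16} \cdot 18 + 45\right) \left(-455\right) = \left(\frac{9}{8} + 45\right) \left(-455\right) = \frac{369}{8} \left(-455\right) = - \frac{167895}{8}$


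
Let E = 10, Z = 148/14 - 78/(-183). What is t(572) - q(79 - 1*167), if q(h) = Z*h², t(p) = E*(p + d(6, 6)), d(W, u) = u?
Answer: -33897764/427 ≈ -79386.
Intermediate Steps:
Z = 4696/427 (Z = 148*(1/14) - 78*(-1/183) = 74/7 + 26/61 = 4696/427 ≈ 10.998)
t(p) = 60 + 10*p (t(p) = 10*(p + 6) = 10*(6 + p) = 60 + 10*p)
q(h) = 4696*h²/427
t(572) - q(79 - 1*167) = (60 + 10*572) - 4696*(79 - 1*167)²/427 = (60 + 5720) - 4696*(79 - 167)²/427 = 5780 - 4696*(-88)²/427 = 5780 - 4696*7744/427 = 5780 - 1*36365824/427 = 5780 - 36365824/427 = -33897764/427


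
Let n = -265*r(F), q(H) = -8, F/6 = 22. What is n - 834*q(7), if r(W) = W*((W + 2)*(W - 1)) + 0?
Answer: -614032248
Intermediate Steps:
F = 132 (F = 6*22 = 132)
r(W) = W*(-1 + W)*(2 + W) (r(W) = W*((2 + W)*(-1 + W)) + 0 = W*((-1 + W)*(2 + W)) + 0 = W*(-1 + W)*(2 + W) + 0 = W*(-1 + W)*(2 + W))
n = -614038920 (n = -34980*(-2 + 132 + 132²) = -34980*(-2 + 132 + 17424) = -34980*17554 = -265*2317128 = -614038920)
n - 834*q(7) = -614038920 - 834*(-8) = -614038920 - 1*(-6672) = -614038920 + 6672 = -614032248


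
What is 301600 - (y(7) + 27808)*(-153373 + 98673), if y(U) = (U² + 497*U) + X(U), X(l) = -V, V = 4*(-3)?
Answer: 1715037200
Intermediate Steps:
V = -12
X(l) = 12 (X(l) = -1*(-12) = 12)
y(U) = 12 + U² + 497*U (y(U) = (U² + 497*U) + 12 = 12 + U² + 497*U)
301600 - (y(7) + 27808)*(-153373 + 98673) = 301600 - ((12 + 7² + 497*7) + 27808)*(-153373 + 98673) = 301600 - ((12 + 49 + 3479) + 27808)*(-54700) = 301600 - (3540 + 27808)*(-54700) = 301600 - 31348*(-54700) = 301600 - 1*(-1714735600) = 301600 + 1714735600 = 1715037200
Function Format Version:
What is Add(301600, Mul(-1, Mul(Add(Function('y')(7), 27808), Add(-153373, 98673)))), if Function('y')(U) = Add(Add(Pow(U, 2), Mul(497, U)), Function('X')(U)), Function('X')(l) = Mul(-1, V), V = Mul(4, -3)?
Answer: 1715037200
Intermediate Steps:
V = -12
Function('X')(l) = 12 (Function('X')(l) = Mul(-1, -12) = 12)
Function('y')(U) = Add(12, Pow(U, 2), Mul(497, U)) (Function('y')(U) = Add(Add(Pow(U, 2), Mul(497, U)), 12) = Add(12, Pow(U, 2), Mul(497, U)))
Add(301600, Mul(-1, Mul(Add(Function('y')(7), 27808), Add(-153373, 98673)))) = Add(301600, Mul(-1, Mul(Add(Add(12, Pow(7, 2), Mul(497, 7)), 27808), Add(-153373, 98673)))) = Add(301600, Mul(-1, Mul(Add(Add(12, 49, 3479), 27808), -54700))) = Add(301600, Mul(-1, Mul(Add(3540, 27808), -54700))) = Add(301600, Mul(-1, Mul(31348, -54700))) = Add(301600, Mul(-1, -1714735600)) = Add(301600, 1714735600) = 1715037200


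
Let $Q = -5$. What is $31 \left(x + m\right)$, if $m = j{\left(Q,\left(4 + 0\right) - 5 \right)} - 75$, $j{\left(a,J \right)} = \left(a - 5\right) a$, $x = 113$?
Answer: $2728$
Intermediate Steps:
$j{\left(a,J \right)} = a \left(-5 + a\right)$ ($j{\left(a,J \right)} = \left(-5 + a\right) a = a \left(-5 + a\right)$)
$m = -25$ ($m = - 5 \left(-5 - 5\right) - 75 = \left(-5\right) \left(-10\right) - 75 = 50 - 75 = -25$)
$31 \left(x + m\right) = 31 \left(113 - 25\right) = 31 \cdot 88 = 2728$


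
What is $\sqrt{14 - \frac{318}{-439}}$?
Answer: $\frac{8 \sqrt{44339}}{439} \approx 3.8372$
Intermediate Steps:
$\sqrt{14 - \frac{318}{-439}} = \sqrt{14 - - \frac{318}{439}} = \sqrt{14 + \frac{318}{439}} = \sqrt{\frac{6464}{439}} = \frac{8 \sqrt{44339}}{439}$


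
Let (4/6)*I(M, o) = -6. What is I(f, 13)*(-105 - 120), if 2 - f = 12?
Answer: 2025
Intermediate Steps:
f = -10 (f = 2 - 1*12 = 2 - 12 = -10)
I(M, o) = -9 (I(M, o) = (3/2)*(-6) = -9)
I(f, 13)*(-105 - 120) = -9*(-105 - 120) = -9*(-225) = 2025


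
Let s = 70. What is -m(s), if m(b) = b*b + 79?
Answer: -4979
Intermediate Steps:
m(b) = 79 + b² (m(b) = b² + 79 = 79 + b²)
-m(s) = -(79 + 70²) = -(79 + 4900) = -1*4979 = -4979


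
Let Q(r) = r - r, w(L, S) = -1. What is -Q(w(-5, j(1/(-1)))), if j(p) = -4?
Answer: 0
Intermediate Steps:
Q(r) = 0
-Q(w(-5, j(1/(-1)))) = -1*0 = 0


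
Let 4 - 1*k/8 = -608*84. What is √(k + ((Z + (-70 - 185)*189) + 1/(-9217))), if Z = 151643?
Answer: 3*√4833415436863/9217 ≈ 715.58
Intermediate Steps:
k = 408608 (k = 32 - (-4864)*84 = 32 - 8*(-51072) = 32 + 408576 = 408608)
√(k + ((Z + (-70 - 185)*189) + 1/(-9217))) = √(408608 + ((151643 + (-70 - 185)*189) + 1/(-9217))) = √(408608 + ((151643 - 255*189) - 1/9217)) = √(408608 + ((151643 - 48195) - 1/9217)) = √(408608 + (103448 - 1/9217)) = √(408608 + 953480215/9217) = √(4719620151/9217) = 3*√4833415436863/9217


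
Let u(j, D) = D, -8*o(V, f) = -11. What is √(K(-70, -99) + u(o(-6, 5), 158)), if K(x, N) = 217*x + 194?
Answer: I*√14838 ≈ 121.81*I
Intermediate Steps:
o(V, f) = 11/8 (o(V, f) = -⅛*(-11) = 11/8)
K(x, N) = 194 + 217*x
√(K(-70, -99) + u(o(-6, 5), 158)) = √((194 + 217*(-70)) + 158) = √((194 - 15190) + 158) = √(-14996 + 158) = √(-14838) = I*√14838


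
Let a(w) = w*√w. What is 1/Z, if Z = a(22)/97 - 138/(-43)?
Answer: 27916503/79748422 - 1972883*√22/79748422 ≈ 0.23402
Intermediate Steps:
a(w) = w^(3/2)
Z = 138/43 + 22*√22/97 (Z = 22^(3/2)/97 - 138/(-43) = (22*√22)*(1/97) - 138*(-1/43) = 22*√22/97 + 138/43 = 138/43 + 22*√22/97 ≈ 4.2731)
1/Z = 1/(138/43 + 22*√22/97)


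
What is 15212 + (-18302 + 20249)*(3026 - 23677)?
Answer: -40192285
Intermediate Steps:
15212 + (-18302 + 20249)*(3026 - 23677) = 15212 + 1947*(-20651) = 15212 - 40207497 = -40192285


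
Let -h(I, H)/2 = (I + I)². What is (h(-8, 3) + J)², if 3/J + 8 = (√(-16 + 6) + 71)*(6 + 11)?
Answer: 543947248397536015/2075014321081 + 75227835090*I*√10/2075014321081 ≈ 2.6214e+5 + 0.11465*I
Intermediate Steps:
h(I, H) = -8*I² (h(I, H) = -2*(I + I)² = -2*4*I² = -8*I²)
J = 3/(1199 + 17*I*√10) (J = 3/(-8 + (√(-16 + 6) + 71)*(6 + 11)) = 3/(-8 + (√(-10) + 71)*17) = 3/(-8 + (I*√10 + 71)*17) = 3/(-8 + (71 + I*√10)*17) = 3/(-8 + (1207 + 17*I*√10)) = 3/(1199 + 17*I*√10) ≈ 0.0024971 - 0.00011196*I)
(h(-8, 3) + J)² = (-8*(-8)² + (3597/1440491 - 51*I*√10/1440491))² = (-8*64 + (3597/1440491 - 51*I*√10/1440491))² = (-512 + (3597/1440491 - 51*I*√10/1440491))² = (-737527795/1440491 - 51*I*√10/1440491)²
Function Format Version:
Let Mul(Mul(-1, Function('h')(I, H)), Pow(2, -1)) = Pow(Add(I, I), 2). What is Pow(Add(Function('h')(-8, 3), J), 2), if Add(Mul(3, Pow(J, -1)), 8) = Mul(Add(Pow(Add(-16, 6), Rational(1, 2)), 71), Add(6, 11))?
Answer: Add(Rational(543947248397536015, 2075014321081), Mul(Rational(75227835090, 2075014321081), I, Pow(10, Rational(1, 2)))) ≈ Add(2.6214e+5, Mul(0.11465, I))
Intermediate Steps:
Function('h')(I, H) = Mul(-8, Pow(I, 2)) (Function('h')(I, H) = Mul(-2, Pow(Add(I, I), 2)) = Mul(-2, Pow(Mul(2, I), 2)) = Mul(-2, Mul(4, Pow(I, 2))) = Mul(-8, Pow(I, 2)))
J = Mul(3, Pow(Add(1199, Mul(17, I, Pow(10, Rational(1, 2)))), -1)) (J = Mul(3, Pow(Add(-8, Mul(Add(Pow(Add(-16, 6), Rational(1, 2)), 71), Add(6, 11))), -1)) = Mul(3, Pow(Add(-8, Mul(Add(Pow(-10, Rational(1, 2)), 71), 17)), -1)) = Mul(3, Pow(Add(-8, Mul(Add(Mul(I, Pow(10, Rational(1, 2))), 71), 17)), -1)) = Mul(3, Pow(Add(-8, Mul(Add(71, Mul(I, Pow(10, Rational(1, 2)))), 17)), -1)) = Mul(3, Pow(Add(-8, Add(1207, Mul(17, I, Pow(10, Rational(1, 2))))), -1)) = Mul(3, Pow(Add(1199, Mul(17, I, Pow(10, Rational(1, 2)))), -1)) ≈ Add(0.0024971, Mul(-0.00011196, I)))
Pow(Add(Function('h')(-8, 3), J), 2) = Pow(Add(Mul(-8, Pow(-8, 2)), Add(Rational(3597, 1440491), Mul(Rational(-51, 1440491), I, Pow(10, Rational(1, 2))))), 2) = Pow(Add(Mul(-8, 64), Add(Rational(3597, 1440491), Mul(Rational(-51, 1440491), I, Pow(10, Rational(1, 2))))), 2) = Pow(Add(-512, Add(Rational(3597, 1440491), Mul(Rational(-51, 1440491), I, Pow(10, Rational(1, 2))))), 2) = Pow(Add(Rational(-737527795, 1440491), Mul(Rational(-51, 1440491), I, Pow(10, Rational(1, 2)))), 2)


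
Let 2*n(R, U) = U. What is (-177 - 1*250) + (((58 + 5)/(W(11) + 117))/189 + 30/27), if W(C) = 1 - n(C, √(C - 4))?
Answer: -7905723/18563 + 2*√7/167067 ≈ -425.89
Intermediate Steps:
n(R, U) = U/2
W(C) = 1 - √(-4 + C)/2 (W(C) = 1 - √(C - 4)/2 = 1 - √(-4 + C)/2)
(-177 - 1*250) + (((58 + 5)/(W(11) + 117))/189 + 30/27) = (-177 - 1*250) + (((58 + 5)/((1 - √(-4 + 11)/2) + 117))/189 + 30/27) = (-177 - 250) + ((63/((1 - √7/2) + 117))*(1/189) + 30*(1/27)) = -427 + ((63/(118 - √7/2))*(1/189) + 10/9) = -427 + (1/(3*(118 - √7/2)) + 10/9) = -427 + (10/9 + 1/(3*(118 - √7/2))) = -3833/9 + 1/(3*(118 - √7/2))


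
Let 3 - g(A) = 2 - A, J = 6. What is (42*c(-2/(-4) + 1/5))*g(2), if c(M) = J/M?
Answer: 1080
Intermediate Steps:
c(M) = 6/M
g(A) = 1 + A (g(A) = 3 - (2 - A) = 3 + (-2 + A) = 1 + A)
(42*c(-2/(-4) + 1/5))*g(2) = (42*(6/(-2/(-4) + 1/5)))*(1 + 2) = (42*(6/(-2*(-1/4) + 1*(1/5))))*3 = (42*(6/(1/2 + 1/5)))*3 = (42*(6/(7/10)))*3 = (42*(6*(10/7)))*3 = (42*(60/7))*3 = 360*3 = 1080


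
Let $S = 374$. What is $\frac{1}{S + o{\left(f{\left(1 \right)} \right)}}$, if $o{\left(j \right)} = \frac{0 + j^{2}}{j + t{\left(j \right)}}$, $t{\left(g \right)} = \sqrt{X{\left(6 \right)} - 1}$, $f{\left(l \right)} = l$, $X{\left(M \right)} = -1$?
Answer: $\frac{\sqrt{2} - i}{- 375 i + 374 \sqrt{2}} \approx 0.0026714 + 3.3642 \cdot 10^{-6} i$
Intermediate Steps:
$t{\left(g \right)} = i \sqrt{2}$ ($t{\left(g \right)} = \sqrt{-1 - 1} = \sqrt{-2} = i \sqrt{2}$)
$o{\left(j \right)} = \frac{j^{2}}{j + i \sqrt{2}}$ ($o{\left(j \right)} = \frac{0 + j^{2}}{j + i \sqrt{2}} = \frac{j^{2}}{j + i \sqrt{2}}$)
$\frac{1}{S + o{\left(f{\left(1 \right)} \right)}} = \frac{1}{374 + \frac{1^{2}}{1 + i \sqrt{2}}} = \frac{1}{374 + 1 \frac{1}{1 + i \sqrt{2}}} = \frac{1}{374 + \frac{1}{1 + i \sqrt{2}}}$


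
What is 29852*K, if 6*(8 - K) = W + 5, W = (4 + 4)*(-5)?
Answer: 1238858/3 ≈ 4.1295e+5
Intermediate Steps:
W = -40 (W = 8*(-5) = -40)
K = 83/6 (K = 8 - (-40 + 5)/6 = 8 - ⅙*(-35) = 8 + 35/6 = 83/6 ≈ 13.833)
29852*K = 29852*(83/6) = 1238858/3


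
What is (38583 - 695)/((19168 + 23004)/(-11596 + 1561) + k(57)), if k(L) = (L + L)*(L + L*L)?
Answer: 11881440/118187149 ≈ 0.10053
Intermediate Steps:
k(L) = 2*L*(L + L²) (k(L) = (2*L)*(L + L²) = 2*L*(L + L²))
(38583 - 695)/((19168 + 23004)/(-11596 + 1561) + k(57)) = (38583 - 695)/((19168 + 23004)/(-11596 + 1561) + 2*57²*(1 + 57)) = 37888/(42172/(-10035) + 2*3249*58) = 37888/(42172*(-1/10035) + 376884) = 37888/(-42172/10035 + 376884) = 37888/(3781988768/10035) = 37888*(10035/3781988768) = 11881440/118187149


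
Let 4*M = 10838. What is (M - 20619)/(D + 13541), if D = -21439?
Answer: 35819/15796 ≈ 2.2676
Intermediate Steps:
M = 5419/2 (M = (¼)*10838 = 5419/2 ≈ 2709.5)
(M - 20619)/(D + 13541) = (5419/2 - 20619)/(-21439 + 13541) = -35819/2/(-7898) = -35819/2*(-1/7898) = 35819/15796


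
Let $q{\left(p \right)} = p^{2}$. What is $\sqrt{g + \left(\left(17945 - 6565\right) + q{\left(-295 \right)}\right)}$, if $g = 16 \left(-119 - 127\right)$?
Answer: $\sqrt{94469} \approx 307.36$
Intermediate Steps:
$g = -3936$ ($g = 16 \left(-246\right) = -3936$)
$\sqrt{g + \left(\left(17945 - 6565\right) + q{\left(-295 \right)}\right)} = \sqrt{-3936 + \left(\left(17945 - 6565\right) + \left(-295\right)^{2}\right)} = \sqrt{-3936 + \left(11380 + 87025\right)} = \sqrt{-3936 + 98405} = \sqrt{94469}$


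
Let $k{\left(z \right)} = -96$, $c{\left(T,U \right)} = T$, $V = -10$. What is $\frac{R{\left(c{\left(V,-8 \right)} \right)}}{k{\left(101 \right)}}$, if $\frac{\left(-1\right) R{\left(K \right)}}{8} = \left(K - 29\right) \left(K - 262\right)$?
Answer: $884$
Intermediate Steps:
$R{\left(K \right)} = - 8 \left(-262 + K\right) \left(-29 + K\right)$ ($R{\left(K \right)} = - 8 \left(K - 29\right) \left(K - 262\right) = - 8 \left(-29 + K\right) \left(-262 + K\right) = - 8 \left(-262 + K\right) \left(-29 + K\right)$)
$\frac{R{\left(c{\left(V,-8 \right)} \right)}}{k{\left(101 \right)}} = \frac{-60784 - 8 \left(-10\right)^{2} + 2328 \left(-10\right)}{-96} = \left(-60784 - 800 - 23280\right) \left(- \frac{1}{96}\right) = \left(-84864\right) \left(- \frac{1}{96}\right) = 884$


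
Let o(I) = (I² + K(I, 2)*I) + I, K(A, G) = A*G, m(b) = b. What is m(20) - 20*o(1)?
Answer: -60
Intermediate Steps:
o(I) = I + 3*I² (o(I) = (I² + (I*2)*I) + I = (I² + (2*I)*I) + I = (I² + 2*I²) + I = 3*I² + I = I + 3*I²)
m(20) - 20*o(1) = 20 - 20*(1 + 3*1) = 20 - 20*(1 + 3) = 20 - 20*4 = 20 - 80 = -60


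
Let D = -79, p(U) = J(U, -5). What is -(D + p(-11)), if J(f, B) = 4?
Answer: 75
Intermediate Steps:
p(U) = 4
-(D + p(-11)) = -(-79 + 4) = -1*(-75) = 75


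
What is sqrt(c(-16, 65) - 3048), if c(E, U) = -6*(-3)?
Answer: I*sqrt(3030) ≈ 55.045*I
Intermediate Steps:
c(E, U) = 18
sqrt(c(-16, 65) - 3048) = sqrt(18 - 3048) = sqrt(-3030) = I*sqrt(3030)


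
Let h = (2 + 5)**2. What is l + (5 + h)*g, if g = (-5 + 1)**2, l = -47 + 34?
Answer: 851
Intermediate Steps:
l = -13
h = 49 (h = 7**2 = 49)
g = 16 (g = (-4)**2 = 16)
l + (5 + h)*g = -13 + (5 + 49)*16 = -13 + 54*16 = -13 + 864 = 851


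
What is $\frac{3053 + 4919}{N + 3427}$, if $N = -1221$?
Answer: $\frac{3986}{1103} \approx 3.6138$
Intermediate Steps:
$\frac{3053 + 4919}{N + 3427} = \frac{3053 + 4919}{-1221 + 3427} = \frac{7972}{2206} = 7972 \cdot \frac{1}{2206} = \frac{3986}{1103}$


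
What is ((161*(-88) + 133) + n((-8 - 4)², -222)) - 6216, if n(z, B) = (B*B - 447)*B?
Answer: -10862065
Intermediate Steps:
n(z, B) = B*(-447 + B²) (n(z, B) = (B² - 447)*B = (-447 + B²)*B = B*(-447 + B²))
((161*(-88) + 133) + n((-8 - 4)², -222)) - 6216 = ((161*(-88) + 133) - 222*(-447 + (-222)²)) - 6216 = ((-14168 + 133) - 222*(-447 + 49284)) - 6216 = (-14035 - 222*48837) - 6216 = (-14035 - 10841814) - 6216 = -10855849 - 6216 = -10862065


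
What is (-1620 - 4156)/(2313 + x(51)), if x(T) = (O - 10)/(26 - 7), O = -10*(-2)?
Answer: -109744/43957 ≈ -2.4966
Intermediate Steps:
O = 20
x(T) = 10/19 (x(T) = (20 - 10)/(26 - 7) = 10/19)
(-1620 - 4156)/(2313 + x(51)) = (-1620 - 4156)/(2313 + 10/19) = -5776/43957/19 = -5776*19/43957 = -109744/43957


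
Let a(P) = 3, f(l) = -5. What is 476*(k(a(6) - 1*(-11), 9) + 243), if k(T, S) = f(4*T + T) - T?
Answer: 106624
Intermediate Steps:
k(T, S) = -5 - T
476*(k(a(6) - 1*(-11), 9) + 243) = 476*((-5 - (3 - 1*(-11))) + 243) = 476*((-5 - (3 + 11)) + 243) = 476*((-5 - 1*14) + 243) = 476*((-5 - 14) + 243) = 476*(-19 + 243) = 476*224 = 106624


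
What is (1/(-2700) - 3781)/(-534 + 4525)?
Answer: -10208701/10775700 ≈ -0.94738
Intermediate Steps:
(1/(-2700) - 3781)/(-534 + 4525) = (-1/2700 - 3781)/3991 = -10208701/2700*1/3991 = -10208701/10775700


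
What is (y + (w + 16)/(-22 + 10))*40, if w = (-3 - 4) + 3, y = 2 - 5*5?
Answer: -960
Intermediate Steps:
y = -23 (y = 2 - 25 = -23)
w = -4 (w = -7 + 3 = -4)
(y + (w + 16)/(-22 + 10))*40 = (-23 + (-4 + 16)/(-22 + 10))*40 = (-23 + 12/(-12))*40 = (-23 + 12*(-1/12))*40 = (-23 - 1)*40 = -24*40 = -960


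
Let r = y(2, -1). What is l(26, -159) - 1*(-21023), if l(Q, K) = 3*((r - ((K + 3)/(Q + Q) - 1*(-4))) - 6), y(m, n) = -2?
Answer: 20996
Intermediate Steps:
r = -2
l(Q, K) = -36 - 3*(3 + K)/(2*Q) (l(Q, K) = 3*((-2 - ((K + 3)/(Q + Q) - 1*(-4))) - 6) = 3*((-2 - ((3 + K)/((2*Q)) + 4)) - 6) = 3*((-2 - ((3 + K)*(1/(2*Q)) + 4)) - 6) = 3*((-2 - ((3 + K)/(2*Q) + 4)) - 6) = 3*((-2 - (4 + (3 + K)/(2*Q))) - 6) = 3*((-2 + (-4 - (3 + K)/(2*Q))) - 6) = 3*((-6 - (3 + K)/(2*Q)) - 6) = 3*(-12 - (3 + K)/(2*Q)) = -36 - 3*(3 + K)/(2*Q))
l(26, -159) - 1*(-21023) = (3/2)*(-3 - 1*(-159) - 24*26)/26 - 1*(-21023) = (3/2)*(1/26)*(-3 + 159 - 624) + 21023 = (3/2)*(1/26)*(-468) + 21023 = -27 + 21023 = 20996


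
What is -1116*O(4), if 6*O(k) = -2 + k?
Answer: -372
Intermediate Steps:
O(k) = -⅓ + k/6 (O(k) = (-2 + k)/6 = -⅓ + k/6)
-1116*O(4) = -1116*(-⅓ + (⅙)*4) = -1116*(-⅓ + ⅔) = -1116*⅓ = -372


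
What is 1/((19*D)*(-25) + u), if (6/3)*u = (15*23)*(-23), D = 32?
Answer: -2/38335 ≈ -5.2172e-5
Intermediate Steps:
u = -7935/2 (u = ((15*23)*(-23))/2 = (345*(-23))/2 = (1/2)*(-7935) = -7935/2 ≈ -3967.5)
1/((19*D)*(-25) + u) = 1/((19*32)*(-25) - 7935/2) = 1/(608*(-25) - 7935/2) = 1/(-15200 - 7935/2) = 1/(-38335/2) = -2/38335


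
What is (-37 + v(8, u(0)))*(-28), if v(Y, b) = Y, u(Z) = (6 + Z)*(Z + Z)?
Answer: 812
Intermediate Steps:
u(Z) = 2*Z*(6 + Z) (u(Z) = (6 + Z)*(2*Z) = 2*Z*(6 + Z))
(-37 + v(8, u(0)))*(-28) = (-37 + 8)*(-28) = -29*(-28) = 812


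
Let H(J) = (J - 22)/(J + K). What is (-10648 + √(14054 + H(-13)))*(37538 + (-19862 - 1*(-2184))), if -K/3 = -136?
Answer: -211469280 + 734820*√64069/79 ≈ -2.0911e+8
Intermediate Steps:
K = 408 (K = -3*(-136) = 408)
H(J) = (-22 + J)/(408 + J) (H(J) = (J - 22)/(J + 408) = (-22 + J)/(408 + J))
(-10648 + √(14054 + H(-13)))*(37538 + (-19862 - 1*(-2184))) = (-10648 + √(14054 + (-22 - 13)/(408 - 13)))*(37538 + (-19862 - 1*(-2184))) = (-10648 + √(14054 - 35/395))*(37538 + (-19862 + 2184)) = (-10648 + √(14054 + (1/395)*(-35)))*(37538 - 17678) = (-10648 + √(14054 - 7/79))*19860 = (-10648 + √(1110259/79))*19860 = (-10648 + 37*√64069/79)*19860 = -211469280 + 734820*√64069/79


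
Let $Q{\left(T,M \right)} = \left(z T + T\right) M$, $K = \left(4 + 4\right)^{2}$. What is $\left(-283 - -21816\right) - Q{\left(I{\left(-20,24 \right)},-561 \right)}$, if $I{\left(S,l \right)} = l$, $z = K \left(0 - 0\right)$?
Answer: $34997$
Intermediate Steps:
$K = 64$ ($K = 8^{2} = 64$)
$z = 0$ ($z = 64 \left(0 - 0\right) = 64 \left(0 + 0\right) = 64 \cdot 0 = 0$)
$Q{\left(T,M \right)} = M T$ ($Q{\left(T,M \right)} = \left(0 T + T\right) M = \left(0 + T\right) M = T M = M T$)
$\left(-283 - -21816\right) - Q{\left(I{\left(-20,24 \right)},-561 \right)} = \left(-283 - -21816\right) - \left(-561\right) 24 = \left(-283 + 21816\right) - -13464 = 21533 + 13464 = 34997$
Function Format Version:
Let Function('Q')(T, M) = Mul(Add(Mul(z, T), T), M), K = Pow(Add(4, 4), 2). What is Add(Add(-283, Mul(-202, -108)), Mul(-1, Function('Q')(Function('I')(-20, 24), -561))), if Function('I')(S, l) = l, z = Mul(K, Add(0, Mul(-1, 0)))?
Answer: 34997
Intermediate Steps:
K = 64 (K = Pow(8, 2) = 64)
z = 0 (z = Mul(64, Add(0, Mul(-1, 0))) = Mul(64, Add(0, 0)) = Mul(64, 0) = 0)
Function('Q')(T, M) = Mul(M, T) (Function('Q')(T, M) = Mul(Add(Mul(0, T), T), M) = Mul(Add(0, T), M) = Mul(T, M) = Mul(M, T))
Add(Add(-283, Mul(-202, -108)), Mul(-1, Function('Q')(Function('I')(-20, 24), -561))) = Add(Add(-283, Mul(-202, -108)), Mul(-1, Mul(-561, 24))) = Add(Add(-283, 21816), Mul(-1, -13464)) = Add(21533, 13464) = 34997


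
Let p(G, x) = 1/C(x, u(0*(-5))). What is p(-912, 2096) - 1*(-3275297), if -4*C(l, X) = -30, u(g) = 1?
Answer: 49129457/15 ≈ 3.2753e+6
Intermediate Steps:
C(l, X) = 15/2 (C(l, X) = -1/4*(-30) = 15/2)
p(G, x) = 2/15 (p(G, x) = 1/(15/2) = 2/15)
p(-912, 2096) - 1*(-3275297) = 2/15 - 1*(-3275297) = 2/15 + 3275297 = 49129457/15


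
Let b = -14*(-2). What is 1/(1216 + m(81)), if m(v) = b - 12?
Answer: 1/1232 ≈ 0.00081169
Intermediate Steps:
b = 28
m(v) = 16 (m(v) = 28 - 12 = 16)
1/(1216 + m(81)) = 1/(1216 + 16) = 1/1232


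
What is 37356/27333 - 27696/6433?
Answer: -172234540/58611063 ≈ -2.9386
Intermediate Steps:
37356/27333 - 27696/6433 = 37356*(1/27333) - 27696*1/6433 = 12452/9111 - 27696/6433 = -172234540/58611063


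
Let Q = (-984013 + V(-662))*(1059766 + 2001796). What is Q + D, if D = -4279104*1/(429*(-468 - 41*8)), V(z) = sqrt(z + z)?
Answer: -85730036513607250/28457 + 6123124*I*sqrt(331) ≈ -3.0126e+12 + 1.114e+8*I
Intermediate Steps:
V(z) = sqrt(2)*sqrt(z) (V(z) = sqrt(2*z) = sqrt(2)*sqrt(z))
Q = -3012616808306 + 6123124*I*sqrt(331) (Q = (-984013 + sqrt(2)*sqrt(-662))*(1059766 + 2001796) = (-984013 + sqrt(2)*(I*sqrt(662)))*3061562 = (-984013 + 2*I*sqrt(331))*3061562 = -3012616808306 + 6123124*I*sqrt(331) ≈ -3.0126e+12 + 1.114e+8*I)
D = 356592/28457 (D = -4279104*1/(429*(-468 - 328)) = -4279104/(429*(-796)) = -4279104/(-341484) = -4279104*(-1/341484) = 356592/28457 ≈ 12.531)
Q + D = (-3012616808306 + 6123124*I*sqrt(331)) + 356592/28457 = -85730036513607250/28457 + 6123124*I*sqrt(331)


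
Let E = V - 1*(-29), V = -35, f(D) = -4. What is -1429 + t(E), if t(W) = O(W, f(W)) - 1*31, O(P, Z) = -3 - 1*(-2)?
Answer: -1461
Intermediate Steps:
O(P, Z) = -1 (O(P, Z) = -3 + 2 = -1)
E = -6 (E = -35 - 1*(-29) = -35 + 29 = -6)
t(W) = -32 (t(W) = -1 - 1*31 = -1 - 31 = -32)
-1429 + t(E) = -1429 - 32 = -1461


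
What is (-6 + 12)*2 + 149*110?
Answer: 16402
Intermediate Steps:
(-6 + 12)*2 + 149*110 = 6*2 + 16390 = 12 + 16390 = 16402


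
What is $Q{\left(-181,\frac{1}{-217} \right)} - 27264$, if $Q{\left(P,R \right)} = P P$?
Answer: $5497$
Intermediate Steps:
$Q{\left(P,R \right)} = P^{2}$
$Q{\left(-181,\frac{1}{-217} \right)} - 27264 = \left(-181\right)^{2} - 27264 = 32761 - 27264 = 5497$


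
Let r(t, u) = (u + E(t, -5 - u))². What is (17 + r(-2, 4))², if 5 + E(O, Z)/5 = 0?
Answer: 209764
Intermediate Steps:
E(O, Z) = -25 (E(O, Z) = -25 + 5*0 = -25 + 0 = -25)
r(t, u) = (-25 + u)² (r(t, u) = (u - 25)² = (-25 + u)²)
(17 + r(-2, 4))² = (17 + (-25 + 4)²)² = (17 + (-21)²)² = (17 + 441)² = 458² = 209764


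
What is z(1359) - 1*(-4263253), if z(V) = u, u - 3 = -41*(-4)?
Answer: 4263420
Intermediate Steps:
u = 167 (u = 3 - 41*(-4) = 3 + 164 = 167)
z(V) = 167
z(1359) - 1*(-4263253) = 167 - 1*(-4263253) = 167 + 4263253 = 4263420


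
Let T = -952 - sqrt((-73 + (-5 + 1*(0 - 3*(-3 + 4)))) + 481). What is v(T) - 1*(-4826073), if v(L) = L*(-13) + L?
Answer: 4837737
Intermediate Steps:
T = -972 (T = -952 - sqrt((-73 + (-5 + 1*(0 - 3))) + 481) = -952 - sqrt((-73 + (-5 + 1*(-3))) + 481) = -952 - sqrt((-73 + (-5 - 3)) + 481) = -952 - sqrt((-73 - 8) + 481) = -952 - sqrt(-81 + 481) = -952 - sqrt(400) = -952 - 1*20 = -952 - 20 = -972)
v(L) = -12*L (v(L) = -13*L + L = -12*L)
v(T) - 1*(-4826073) = -12*(-972) - 1*(-4826073) = 11664 + 4826073 = 4837737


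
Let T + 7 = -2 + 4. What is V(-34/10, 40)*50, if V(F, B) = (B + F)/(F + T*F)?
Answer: 4575/34 ≈ 134.56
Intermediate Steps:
T = -5 (T = -7 + (-2 + 4) = -7 + 2 = -5)
V(F, B) = -(B + F)/(4*F) (V(F, B) = (B + F)/(F - 5*F) = (B + F)/((-4*F)) = (B + F)*(-1/(4*F)) = -(B + F)/(4*F))
V(-34/10, 40)*50 = ((-1*40 - (-34)/10)/(4*((-34/10))))*50 = ((-40 - (-34)/10)/(4*((-34*⅒))))*50 = ((-40 - 1*(-17/5))/(4*(-17/5)))*50 = ((¼)*(-5/17)*(-40 + 17/5))*50 = ((¼)*(-5/17)*(-183/5))*50 = (183/68)*50 = 4575/34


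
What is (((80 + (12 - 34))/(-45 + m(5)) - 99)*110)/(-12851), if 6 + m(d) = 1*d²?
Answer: 144760/167063 ≈ 0.86650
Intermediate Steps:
m(d) = -6 + d² (m(d) = -6 + 1*d² = -6 + d²)
(((80 + (12 - 34))/(-45 + m(5)) - 99)*110)/(-12851) = (((80 + (12 - 34))/(-45 + (-6 + 5²)) - 99)*110)/(-12851) = (((80 - 22)/(-45 + (-6 + 25)) - 99)*110)*(-1/12851) = ((58/(-45 + 19) - 99)*110)*(-1/12851) = ((58/(-26) - 99)*110)*(-1/12851) = ((58*(-1/26) - 99)*110)*(-1/12851) = ((-29/13 - 99)*110)*(-1/12851) = -1316/13*110*(-1/12851) = -144760/13*(-1/12851) = 144760/167063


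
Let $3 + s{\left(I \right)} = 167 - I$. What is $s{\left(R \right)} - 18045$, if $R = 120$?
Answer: $-18001$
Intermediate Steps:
$s{\left(I \right)} = 164 - I$ ($s{\left(I \right)} = -3 - \left(-167 + I\right) = 164 - I$)
$s{\left(R \right)} - 18045 = \left(164 - 120\right) - 18045 = 44 - 18045 = -18001$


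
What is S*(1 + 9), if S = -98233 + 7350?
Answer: -908830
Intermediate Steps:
S = -90883
S*(1 + 9) = -90883*(1 + 9) = -90883*10 = -908830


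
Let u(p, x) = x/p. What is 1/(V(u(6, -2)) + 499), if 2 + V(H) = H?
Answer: 3/1490 ≈ 0.0020134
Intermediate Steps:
V(H) = -2 + H
1/(V(u(6, -2)) + 499) = 1/((-2 - 2/6) + 499) = 1/((-2 - 2*1/6) + 499) = 1/((-2 - 1/3) + 499) = 1/(-7/3 + 499) = 1/(1490/3) = 3/1490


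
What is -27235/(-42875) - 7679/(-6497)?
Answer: 101236584/55711775 ≈ 1.8171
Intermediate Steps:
-27235/(-42875) - 7679/(-6497) = -27235*(-1/42875) - 7679*(-1/6497) = 5447/8575 + 7679/6497 = 101236584/55711775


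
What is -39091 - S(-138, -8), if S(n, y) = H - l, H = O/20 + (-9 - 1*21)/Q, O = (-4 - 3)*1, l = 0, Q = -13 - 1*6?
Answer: -14855047/380 ≈ -39092.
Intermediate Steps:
Q = -19 (Q = -13 - 6 = -19)
O = -7 (O = -7*1 = -7)
H = 467/380 (H = -7/20 + (-9 - 1*21)/(-19) = -7*1/20 + (-9 - 21)*(-1/19) = -7/20 - 30*(-1/19) = -7/20 + 30/19 = 467/380 ≈ 1.2289)
S(n, y) = 467/380 (S(n, y) = 467/380 - 1*0 = 467/380 + 0 = 467/380)
-39091 - S(-138, -8) = -39091 - 1*467/380 = -39091 - 467/380 = -14855047/380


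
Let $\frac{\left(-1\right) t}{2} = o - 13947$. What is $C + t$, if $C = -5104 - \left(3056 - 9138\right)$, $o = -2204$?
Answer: $33280$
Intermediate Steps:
$t = 32302$ ($t = - 2 \left(-2204 - 13947\right) = \left(-2\right) \left(-16151\right) = 32302$)
$C = 978$ ($C = -5104 - \left(3056 - 9138\right) = -5104 - -6082 = -5104 + 6082 = 978$)
$C + t = 978 + 32302 = 33280$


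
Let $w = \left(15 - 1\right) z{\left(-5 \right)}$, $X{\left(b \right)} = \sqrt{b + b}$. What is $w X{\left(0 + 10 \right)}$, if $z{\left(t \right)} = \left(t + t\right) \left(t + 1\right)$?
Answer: $1120 \sqrt{5} \approx 2504.4$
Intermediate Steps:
$z{\left(t \right)} = 2 t \left(1 + t\right)$
$X{\left(b \right)} = \sqrt{2} \sqrt{b}$ ($X{\left(b \right)} = \sqrt{2 b} = \sqrt{2} \sqrt{b}$)
$w = 560$ ($w = \left(15 - 1\right) 2 \left(-5\right) \left(1 - 5\right) = 14 \cdot 2 \left(-5\right) \left(-4\right) = 14 \cdot 40 = 560$)
$w X{\left(0 + 10 \right)} = 560 \sqrt{2} \sqrt{0 + 10} = 560 \sqrt{2} \sqrt{10} = 560 \cdot 2 \sqrt{5} = 1120 \sqrt{5}$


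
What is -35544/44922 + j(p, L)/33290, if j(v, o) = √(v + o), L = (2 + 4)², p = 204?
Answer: -5924/7487 + 2*√15/16645 ≈ -0.79077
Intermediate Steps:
L = 36 (L = 6² = 36)
j(v, o) = √(o + v)
-35544/44922 + j(p, L)/33290 = -35544/44922 + √(36 + 204)/33290 = -35544*1/44922 + √240*(1/33290) = -5924/7487 + (4*√15)*(1/33290) = -5924/7487 + 2*√15/16645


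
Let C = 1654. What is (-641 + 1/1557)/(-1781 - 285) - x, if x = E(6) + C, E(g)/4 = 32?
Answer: -2865635924/1608381 ≈ -1781.7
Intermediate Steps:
E(g) = 128 (E(g) = 4*32 = 128)
x = 1782 (x = 128 + 1654 = 1782)
(-641 + 1/1557)/(-1781 - 285) - x = (-641 + 1/1557)/(-1781 - 285) - 1*1782 = (-641 + 1/1557)/(-2066) - 1782 = -998036/1557*(-1/2066) - 1782 = 499018/1608381 - 1782 = -2865635924/1608381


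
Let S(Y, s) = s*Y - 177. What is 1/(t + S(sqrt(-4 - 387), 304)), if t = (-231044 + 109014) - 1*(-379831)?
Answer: 32203/8300782504 - 19*I*sqrt(391)/4150391252 ≈ 3.8795e-6 - 9.0522e-8*I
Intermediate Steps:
S(Y, s) = -177 + Y*s (S(Y, s) = Y*s - 177 = -177 + Y*s)
t = 257801 (t = -122030 + 379831 = 257801)
1/(t + S(sqrt(-4 - 387), 304)) = 1/(257801 + (-177 + sqrt(-4 - 387)*304)) = 1/(257801 + (-177 + sqrt(-391)*304)) = 1/(257801 + (-177 + (I*sqrt(391))*304)) = 1/(257801 + (-177 + 304*I*sqrt(391))) = 1/(257624 + 304*I*sqrt(391))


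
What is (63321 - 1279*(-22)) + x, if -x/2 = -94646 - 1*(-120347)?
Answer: 40057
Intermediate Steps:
x = -51402 (x = -2*(-94646 - 1*(-120347)) = -2*(-94646 + 120347) = -2*25701 = -51402)
(63321 - 1279*(-22)) + x = (63321 - 1279*(-22)) - 51402 = (63321 + 28138) - 51402 = 91459 - 51402 = 40057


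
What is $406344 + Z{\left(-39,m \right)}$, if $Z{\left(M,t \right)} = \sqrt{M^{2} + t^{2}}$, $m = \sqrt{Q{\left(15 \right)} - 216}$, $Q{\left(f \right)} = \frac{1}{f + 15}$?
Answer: $406344 + \frac{7 \sqrt{23970}}{30} \approx 4.0638 \cdot 10^{5}$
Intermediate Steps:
$Q{\left(f \right)} = \frac{1}{15 + f}$
$m = \frac{i \sqrt{194370}}{30}$ ($m = \sqrt{\frac{1}{15 + 15} - 216} = \sqrt{\frac{1}{30} - 216} = \sqrt{- \frac{6479}{30}} = \frac{i \sqrt{194370}}{30} \approx 14.696 i$)
$406344 + Z{\left(-39,m \right)} = 406344 + \sqrt{\left(-39\right)^{2} + \left(\frac{i \sqrt{194370}}{30}\right)^{2}} = 406344 + \sqrt{1521 - \frac{6479}{30}} = 406344 + \sqrt{\frac{39151}{30}} = 406344 + \frac{7 \sqrt{23970}}{30}$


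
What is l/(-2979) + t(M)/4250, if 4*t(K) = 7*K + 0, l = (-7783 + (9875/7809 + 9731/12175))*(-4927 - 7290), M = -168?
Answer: -40432173262103596/1267068868875 ≈ -31910.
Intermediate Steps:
l = 475671595420603/5003925 (l = (-7783 + (9875*(1/7809) + 9731*(1/12175)))*(-12217) = (-7783 + (9875/7809 + 9731/12175))*(-12217) = (-7783 + 196217504/95074575)*(-12217) = -739769199721/95074575*(-12217) = 475671595420603/5003925 ≈ 9.5060e+7)
t(K) = 7*K/4 (t(K) = (7*K + 0)/4 = (7*K)/4 = 7*K/4)
l/(-2979) + t(M)/4250 = (475671595420603/5003925)/(-2979) + ((7/4)*(-168))/4250 = (475671595420603/5003925)*(-1/2979) - 294*1/4250 = -475671595420603/14906692575 - 147/2125 = -40432173262103596/1267068868875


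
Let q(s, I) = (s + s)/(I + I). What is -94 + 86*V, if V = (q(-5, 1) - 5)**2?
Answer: 8506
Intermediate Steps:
q(s, I) = s/I (q(s, I) = (2*s)/((2*I)) = (2*s)*(1/(2*I)) = s/I)
V = 100 (V = (-5/1 - 5)**2 = (-5*1 - 5)**2 = (-5 - 5)**2 = (-10)**2 = 100)
-94 + 86*V = -94 + 86*100 = -94 + 8600 = 8506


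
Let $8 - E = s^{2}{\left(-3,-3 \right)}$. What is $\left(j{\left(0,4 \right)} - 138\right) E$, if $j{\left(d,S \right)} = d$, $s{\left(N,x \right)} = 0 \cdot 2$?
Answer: $-1104$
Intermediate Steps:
$s{\left(N,x \right)} = 0$
$E = 8$ ($E = 8 - 0^{2} = 8 - 0 = 8 + 0 = 8$)
$\left(j{\left(0,4 \right)} - 138\right) E = \left(0 - 138\right) 8 = \left(-138\right) 8 = -1104$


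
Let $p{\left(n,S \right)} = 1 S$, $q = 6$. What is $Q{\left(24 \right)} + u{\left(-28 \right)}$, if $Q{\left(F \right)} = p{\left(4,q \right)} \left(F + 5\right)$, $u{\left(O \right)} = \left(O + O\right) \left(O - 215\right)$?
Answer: $13782$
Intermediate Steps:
$p{\left(n,S \right)} = S$
$u{\left(O \right)} = 2 O \left(-215 + O\right)$
$Q{\left(F \right)} = 30 + 6 F$ ($Q{\left(F \right)} = 6 \left(F + 5\right) = 6 \left(5 + F\right) = 30 + 6 F$)
$Q{\left(24 \right)} + u{\left(-28 \right)} = \left(30 + 6 \cdot 24\right) + 2 \left(-28\right) \left(-215 - 28\right) = \left(30 + 144\right) + 2 \left(-28\right) \left(-243\right) = 174 + 13608 = 13782$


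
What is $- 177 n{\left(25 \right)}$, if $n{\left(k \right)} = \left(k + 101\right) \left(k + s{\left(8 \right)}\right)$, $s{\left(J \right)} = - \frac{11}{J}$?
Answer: $- \frac{2107539}{4} \approx -5.2689 \cdot 10^{5}$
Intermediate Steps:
$n{\left(k \right)} = \left(101 + k\right) \left(- \frac{11}{8} + k\right)$ ($n{\left(k \right)} = \left(k + 101\right) \left(k - \frac{11}{8}\right) = \left(101 + k\right) \left(k - \frac{11}{8}\right) = \left(101 + k\right) \left(- \frac{11}{8} + k\right)$)
$- 177 n{\left(25 \right)} = - 177 \left(- \frac{1111}{8} + 25^{2} + \frac{797}{8} \cdot 25\right) = - 177 \left(- \frac{1111}{8} + 625 + \frac{19925}{8}\right) = \left(-177\right) \frac{11907}{4} = - \frac{2107539}{4}$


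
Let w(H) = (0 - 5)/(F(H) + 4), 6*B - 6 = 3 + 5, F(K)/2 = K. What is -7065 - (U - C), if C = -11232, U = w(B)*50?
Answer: -237486/13 ≈ -18268.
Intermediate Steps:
F(K) = 2*K
B = 7/3 (B = 1 + (3 + 5)/6 = 1 + (1/6)*8 = 1 + 4/3 = 7/3 ≈ 2.3333)
w(H) = -5/(4 + 2*H) (w(H) = (0 - 5)/(2*H + 4) = -5/(4 + 2*H))
U = -375/13 (U = -5/(4 + 2*(7/3))*50 = -5/(4 + 14/3)*50 = -5/26/3*50 = -5*3/26*50 = -15/26*50 = -375/13 ≈ -28.846)
-7065 - (U - C) = -7065 - (-375/13 - 1*(-11232)) = -7065 - (-375/13 + 11232) = -7065 - 1*145641/13 = -7065 - 145641/13 = -237486/13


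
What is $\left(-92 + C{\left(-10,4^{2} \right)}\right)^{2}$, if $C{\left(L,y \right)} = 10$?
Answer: $6724$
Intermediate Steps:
$\left(-92 + C{\left(-10,4^{2} \right)}\right)^{2} = \left(-92 + 10\right)^{2} = \left(-82\right)^{2} = 6724$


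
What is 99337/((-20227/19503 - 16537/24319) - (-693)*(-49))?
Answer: -6730698448287/2300913905839 ≈ -2.9252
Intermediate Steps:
99337/((-20227/19503 - 16537/24319) - (-693)*(-49)) = 99337/((-20227*1/19503 - 16537*1/24319) - 1*33957) = 99337/((-20227/19503 - 16537/24319) - 33957) = 99337/(-814421524/474293457 - 33957) = 99337/(-16106397340873/474293457) = 99337*(-474293457/16106397340873) = -6730698448287/2300913905839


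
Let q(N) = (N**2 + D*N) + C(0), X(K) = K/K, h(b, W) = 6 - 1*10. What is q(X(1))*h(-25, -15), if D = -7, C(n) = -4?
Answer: 40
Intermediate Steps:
h(b, W) = -4 (h(b, W) = 6 - 10 = -4)
X(K) = 1
q(N) = -4 + N**2 - 7*N (q(N) = (N**2 - 7*N) - 4 = -4 + N**2 - 7*N)
q(X(1))*h(-25, -15) = (-4 + 1**2 - 7*1)*(-4) = (-4 + 1 - 7)*(-4) = -10*(-4) = 40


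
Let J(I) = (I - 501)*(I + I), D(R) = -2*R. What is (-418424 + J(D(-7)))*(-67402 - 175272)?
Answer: 104849728440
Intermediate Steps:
J(I) = 2*I*(-501 + I) (J(I) = (-501 + I)*(2*I) = 2*I*(-501 + I))
(-418424 + J(D(-7)))*(-67402 - 175272) = (-418424 + 2*(-2*(-7))*(-501 - 2*(-7)))*(-67402 - 175272) = (-418424 + 2*14*(-501 + 14))*(-242674) = (-418424 + 2*14*(-487))*(-242674) = (-418424 - 13636)*(-242674) = -432060*(-242674) = 104849728440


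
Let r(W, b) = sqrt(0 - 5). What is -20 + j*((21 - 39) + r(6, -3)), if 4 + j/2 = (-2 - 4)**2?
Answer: -1172 + 64*I*sqrt(5) ≈ -1172.0 + 143.11*I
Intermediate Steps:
r(W, b) = I*sqrt(5) (r(W, b) = sqrt(-5) = I*sqrt(5))
j = 64 (j = -8 + 2*(-2 - 4)**2 = -8 + 2*(-6)**2 = -8 + 2*36 = -8 + 72 = 64)
-20 + j*((21 - 39) + r(6, -3)) = -20 + 64*((21 - 39) + I*sqrt(5)) = -20 + 64*(-18 + I*sqrt(5)) = -20 + (-1152 + 64*I*sqrt(5)) = -1172 + 64*I*sqrt(5)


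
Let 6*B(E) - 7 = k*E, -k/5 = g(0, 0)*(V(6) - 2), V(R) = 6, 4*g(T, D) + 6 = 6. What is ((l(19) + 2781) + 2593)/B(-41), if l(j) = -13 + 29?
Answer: 4620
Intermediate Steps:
l(j) = 16
g(T, D) = 0 (g(T, D) = -3/2 + (¼)*6 = -3/2 + 3/2 = 0)
k = 0 (k = -0*(6 - 2) = -0*4 = -5*0 = 0)
B(E) = 7/6 (B(E) = 7/6 + (0*E)/6 = 7/6 + (⅙)*0 = 7/6 + 0 = 7/6)
((l(19) + 2781) + 2593)/B(-41) = ((16 + 2781) + 2593)/(7/6) = (2797 + 2593)*(6/7) = 5390*(6/7) = 4620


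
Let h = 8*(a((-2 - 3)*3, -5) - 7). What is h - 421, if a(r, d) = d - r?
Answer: -397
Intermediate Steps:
h = 24 (h = 8*((-5 - (-2 - 3)*3) - 7) = 8*((-5 - (-5)*3) - 7) = 8*((-5 - 1*(-15)) - 7) = 8*((-5 + 15) - 7) = 8*(10 - 7) = 8*3 = 24)
h - 421 = 24 - 421 = -397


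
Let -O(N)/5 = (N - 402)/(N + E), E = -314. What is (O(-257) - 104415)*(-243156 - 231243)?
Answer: 28285689319740/571 ≈ 4.9537e+10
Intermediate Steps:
O(N) = -5*(-402 + N)/(-314 + N) (O(N) = -5*(N - 402)/(N - 314) = -5*(-402 + N)/(-314 + N))
(O(-257) - 104415)*(-243156 - 231243) = (5*(402 - 1*(-257))/(-314 - 257) - 104415)*(-243156 - 231243) = (5*(402 + 257)/(-571) - 104415)*(-474399) = (5*(-1/571)*659 - 104415)*(-474399) = (-3295/571 - 104415)*(-474399) = -59624260/571*(-474399) = 28285689319740/571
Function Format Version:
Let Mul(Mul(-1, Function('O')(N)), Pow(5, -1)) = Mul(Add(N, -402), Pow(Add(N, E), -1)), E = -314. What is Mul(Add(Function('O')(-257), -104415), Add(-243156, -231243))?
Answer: Rational(28285689319740, 571) ≈ 4.9537e+10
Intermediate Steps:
Function('O')(N) = Mul(-5, Pow(Add(-314, N), -1), Add(-402, N)) (Function('O')(N) = Mul(-5, Mul(Add(N, -402), Pow(Add(N, -314), -1))) = Mul(-5, Mul(Add(-402, N), Pow(Add(-314, N), -1))) = Mul(-5, Mul(Pow(Add(-314, N), -1), Add(-402, N))) = Mul(-5, Pow(Add(-314, N), -1), Add(-402, N)))
Mul(Add(Function('O')(-257), -104415), Add(-243156, -231243)) = Mul(Add(Mul(5, Pow(Add(-314, -257), -1), Add(402, Mul(-1, -257))), -104415), Add(-243156, -231243)) = Mul(Add(Mul(5, Pow(-571, -1), Add(402, 257)), -104415), -474399) = Mul(Add(Mul(5, Rational(-1, 571), 659), -104415), -474399) = Mul(Add(Rational(-3295, 571), -104415), -474399) = Mul(Rational(-59624260, 571), -474399) = Rational(28285689319740, 571)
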